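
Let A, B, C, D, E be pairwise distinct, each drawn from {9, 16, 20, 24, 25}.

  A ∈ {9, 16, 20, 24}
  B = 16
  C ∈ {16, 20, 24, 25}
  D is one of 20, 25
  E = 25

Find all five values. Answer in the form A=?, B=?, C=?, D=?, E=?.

B must be 16 (only option left). So A, C can't be 16.
E's domain is down to {25}, so E = 25. Eliminate 25 elsewhere: C, D.
D must be 20 (only option left). Eliminate 20 elsewhere: A, C.
That leaves C = 24. So A can't be 24.
A's domain is down to {9}, so A = 9.

A=9, B=16, C=24, D=20, E=25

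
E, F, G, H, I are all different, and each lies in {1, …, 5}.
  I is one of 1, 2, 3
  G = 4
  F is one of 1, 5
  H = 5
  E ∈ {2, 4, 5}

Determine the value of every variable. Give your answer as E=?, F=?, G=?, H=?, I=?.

G's domain is down to {4}, so G = 4. Remove 4 from E.
H must be 5 (only option left). Strike 5 from E, F.
E's domain is down to {2}, so E = 2. Eliminate 2 elsewhere: I.
F must be 1 (only option left). So I can't be 1.
I must be 3 (only option left).

E=2, F=1, G=4, H=5, I=3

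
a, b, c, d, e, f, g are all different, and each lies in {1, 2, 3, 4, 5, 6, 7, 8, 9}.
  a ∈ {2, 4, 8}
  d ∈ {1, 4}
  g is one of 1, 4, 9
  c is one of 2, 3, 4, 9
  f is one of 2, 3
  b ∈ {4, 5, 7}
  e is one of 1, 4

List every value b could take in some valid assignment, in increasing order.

The 2 variables d and e are confined to {1, 4}, which locks those values in; drop them from a, b, c, g.
That leaves g = 9. Remove 9 from c.
c and f share exactly the 2 values {2, 3}; by pigeonhole those values go to them, so strike 2, 3 from a.
a has just one choice, so a = 8.
No further eliminations apply; b can still be any of 5, 7.

5, 7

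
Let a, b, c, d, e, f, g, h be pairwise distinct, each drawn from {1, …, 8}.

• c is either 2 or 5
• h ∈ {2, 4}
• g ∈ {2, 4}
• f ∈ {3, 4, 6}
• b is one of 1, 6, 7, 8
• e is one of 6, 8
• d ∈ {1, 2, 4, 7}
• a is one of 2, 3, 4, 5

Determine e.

g and h between them cover only {2, 4} — a naked pair. Remove those values from a, c, d, f.
c's domain is down to {5}, so c = 5. So a can't be 5.
a has just one choice, so a = 3. Eliminate 3 elsewhere: f.
f has just one choice, so f = 6. Remove 6 from b, e.
So e = 8.

8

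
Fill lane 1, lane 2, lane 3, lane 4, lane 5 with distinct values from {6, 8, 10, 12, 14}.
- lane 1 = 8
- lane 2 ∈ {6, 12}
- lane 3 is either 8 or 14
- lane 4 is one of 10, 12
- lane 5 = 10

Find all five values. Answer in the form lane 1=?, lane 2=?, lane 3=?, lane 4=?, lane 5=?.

lane 1=8, lane 2=6, lane 3=14, lane 4=12, lane 5=10

lane 1 must be 8 (only option left). So lane 3 can't be 8.
lane 3 must be 14 (only option left).
lane 5 has just one choice, so lane 5 = 10. Strike 10 from lane 4.
That leaves lane 4 = 12. Strike 12 from lane 2.
That leaves lane 2 = 6.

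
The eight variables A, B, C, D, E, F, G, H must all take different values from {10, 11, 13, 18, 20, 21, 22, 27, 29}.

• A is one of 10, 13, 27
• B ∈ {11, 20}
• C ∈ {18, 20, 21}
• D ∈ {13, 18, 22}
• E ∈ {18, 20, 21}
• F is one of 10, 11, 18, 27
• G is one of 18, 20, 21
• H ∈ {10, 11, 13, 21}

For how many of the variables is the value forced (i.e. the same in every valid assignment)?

The 8 variables draw from only 8 values {10, 11, 13, 18, 20, 21, 22, 27}, so each is used; only D can be 22, hence D = 22.
C, E, G share exactly the 3 values {18, 20, 21}; by pigeonhole those values go to them, so strike 18, 20, 21 from B, F, H.
B's domain is down to {11}, so B = 11. So F, H can't be 11.
Determined: B=11, D=22. The other variables each still have more than one consistent value. That makes 2.

2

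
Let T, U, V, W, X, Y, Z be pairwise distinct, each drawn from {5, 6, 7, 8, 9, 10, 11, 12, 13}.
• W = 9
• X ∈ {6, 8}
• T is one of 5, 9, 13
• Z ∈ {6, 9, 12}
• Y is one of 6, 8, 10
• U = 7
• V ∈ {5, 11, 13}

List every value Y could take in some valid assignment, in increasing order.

6, 8, 10

U must be 7 (only option left).
That leaves W = 9. Remove 9 from T, Z.
No further eliminations apply; Y can still be any of 6, 8, 10.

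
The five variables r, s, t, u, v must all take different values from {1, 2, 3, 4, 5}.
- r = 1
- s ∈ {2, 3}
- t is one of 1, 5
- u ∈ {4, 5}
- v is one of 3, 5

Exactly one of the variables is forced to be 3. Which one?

r's domain is down to {1}, so r = 1. So t can't be 1.
t has just one choice, so t = 5. Eliminate 5 elsewhere: u, v.
So 3 goes to v.

v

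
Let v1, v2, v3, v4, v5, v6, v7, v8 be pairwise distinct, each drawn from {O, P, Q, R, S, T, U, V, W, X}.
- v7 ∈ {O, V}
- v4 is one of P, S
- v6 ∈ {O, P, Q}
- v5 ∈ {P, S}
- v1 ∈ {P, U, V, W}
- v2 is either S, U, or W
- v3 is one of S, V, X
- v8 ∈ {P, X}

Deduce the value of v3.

Among the 8 variables, Q fits only v6 (and all 8 values in {O, P, Q, S, U, V, W, X} must be used), so v6 = Q.
The 7 still-open variables together cover exactly {O, P, S, U, V, W, X} — 7 values for 7 variables — and O appears only in v7's list, so v7 = O.
v4 and v5 between them cover only {P, S} — a naked pair. Remove those values from v1, v2, v3, v8.
v8's domain is down to {X}, so v8 = X. Strike X from v3.
So v3 = V.

V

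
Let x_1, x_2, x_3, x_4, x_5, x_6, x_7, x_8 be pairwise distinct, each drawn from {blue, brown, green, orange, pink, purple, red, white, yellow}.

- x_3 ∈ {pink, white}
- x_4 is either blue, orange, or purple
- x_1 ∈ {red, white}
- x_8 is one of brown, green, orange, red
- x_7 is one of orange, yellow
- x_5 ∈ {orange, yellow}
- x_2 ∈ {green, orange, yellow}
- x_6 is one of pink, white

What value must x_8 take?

brown

The 2 variables x_3 and x_6 are confined to {pink, white}, which locks those values in; drop them from x_1.
x_1 must be red (only option left). Strike red from x_8.
x_5 and x_7 share exactly the 2 values {orange, yellow}; by pigeonhole those values go to them, so strike orange, yellow from x_2, x_4, x_8.
x_2's domain is down to {green}, so x_2 = green. Strike green from x_8.
So x_8 = brown.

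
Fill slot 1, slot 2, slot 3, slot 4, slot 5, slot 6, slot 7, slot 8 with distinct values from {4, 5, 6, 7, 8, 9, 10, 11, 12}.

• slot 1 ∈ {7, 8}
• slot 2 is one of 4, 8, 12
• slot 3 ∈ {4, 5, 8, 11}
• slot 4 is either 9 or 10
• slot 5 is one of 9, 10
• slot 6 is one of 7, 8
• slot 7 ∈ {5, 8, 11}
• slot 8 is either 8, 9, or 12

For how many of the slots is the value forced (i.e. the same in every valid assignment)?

slot 1 and slot 6 between them cover only {7, 8} — a naked pair. Remove those values from slot 2, slot 3, slot 7, slot 8.
The 2 variables slot 4 and slot 5 are confined to {9, 10}, which locks those values in; drop them from slot 8.
That leaves slot 8 = 12. Remove 12 from slot 2.
slot 2 must be 4 (only option left). So slot 3 can't be 4.
Determined: slot 2=4, slot 8=12. The other slots each still have more than one consistent value. That makes 2.

2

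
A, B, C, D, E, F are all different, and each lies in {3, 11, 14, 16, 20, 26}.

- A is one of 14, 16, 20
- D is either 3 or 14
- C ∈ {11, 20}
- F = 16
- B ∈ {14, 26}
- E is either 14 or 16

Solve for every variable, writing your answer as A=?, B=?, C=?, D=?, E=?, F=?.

A=20, B=26, C=11, D=3, E=14, F=16

F's domain is down to {16}, so F = 16. So A, E can't be 16.
E must be 14 (only option left). Eliminate 14 elsewhere: A, B, D.
A must be 20 (only option left). Strike 20 from C.
That leaves B = 26.
C has just one choice, so C = 11.
D's domain is down to {3}, so D = 3.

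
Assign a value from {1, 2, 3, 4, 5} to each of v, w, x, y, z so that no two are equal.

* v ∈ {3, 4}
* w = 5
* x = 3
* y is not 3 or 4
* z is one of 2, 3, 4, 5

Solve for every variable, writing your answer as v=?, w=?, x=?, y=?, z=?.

v=4, w=5, x=3, y=1, z=2

w must be 5 (only option left). So y, z can't be 5.
x's domain is down to {3}, so x = 3. So v, z can't be 3.
v's domain is down to {4}, so v = 4. Eliminate 4 elsewhere: z.
That leaves z = 2. Strike 2 from y.
y's domain is down to {1}, so y = 1.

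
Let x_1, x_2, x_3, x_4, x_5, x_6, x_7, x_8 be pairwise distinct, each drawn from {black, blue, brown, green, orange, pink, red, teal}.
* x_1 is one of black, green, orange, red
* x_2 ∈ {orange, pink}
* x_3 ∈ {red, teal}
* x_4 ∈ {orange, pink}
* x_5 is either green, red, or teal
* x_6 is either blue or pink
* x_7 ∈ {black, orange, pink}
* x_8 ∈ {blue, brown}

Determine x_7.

black

The 8 variables draw from only 8 values {black, blue, brown, green, orange, pink, red, teal}, so each is used; only x_8 can be brown, hence x_8 = brown.
The 7 still-open variables draw from only 7 values {black, blue, green, orange, pink, red, teal}, so each is used; only x_6 can be blue, hence x_6 = blue.
The 2 variables x_2 and x_4 are confined to {orange, pink}, which locks those values in; drop them from x_1, x_7.
So x_7 = black.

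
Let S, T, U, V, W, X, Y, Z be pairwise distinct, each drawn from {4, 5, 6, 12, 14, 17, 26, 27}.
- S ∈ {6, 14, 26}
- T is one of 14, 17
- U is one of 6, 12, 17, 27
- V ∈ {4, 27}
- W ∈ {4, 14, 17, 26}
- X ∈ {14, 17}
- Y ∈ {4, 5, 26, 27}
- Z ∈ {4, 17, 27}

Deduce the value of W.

The 8 variables together cover exactly {4, 5, 6, 12, 14, 17, 26, 27} — 8 values for 8 variables — and 5 appears only in Y's list, so Y = 5.
The 7 still-open variables draw from only 7 values {4, 6, 12, 14, 17, 26, 27}, so each is used; only U can be 12, hence U = 12.
The 6 still-open variables together cover exactly {4, 6, 14, 17, 26, 27} — 6 values for 6 variables — and 6 appears only in S's list, so S = 6.
Among the 5 still-open variables, 26 fits only W (and all 5 values in {4, 14, 17, 26, 27} must be used), so W = 26.

26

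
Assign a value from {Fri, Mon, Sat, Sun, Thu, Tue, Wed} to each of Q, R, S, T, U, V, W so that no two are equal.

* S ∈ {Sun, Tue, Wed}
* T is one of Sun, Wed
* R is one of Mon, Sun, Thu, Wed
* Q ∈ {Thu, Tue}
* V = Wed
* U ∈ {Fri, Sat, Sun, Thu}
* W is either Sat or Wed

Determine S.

Tue

V's domain is down to {Wed}, so V = Wed. So R, S, T, W can't be Wed.
That leaves W = Sat. Strike Sat from U.
T must be Sun (only option left). Eliminate Sun elsewhere: R, S, U.
So S = Tue.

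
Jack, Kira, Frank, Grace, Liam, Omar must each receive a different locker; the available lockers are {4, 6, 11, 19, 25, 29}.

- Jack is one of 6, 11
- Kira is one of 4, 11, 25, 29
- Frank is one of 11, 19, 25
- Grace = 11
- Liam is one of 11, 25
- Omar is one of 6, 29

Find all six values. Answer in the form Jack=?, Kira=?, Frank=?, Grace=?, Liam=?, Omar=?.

Grace must be 11 (only option left). Remove 11 from Jack, Kira, Frank, Liam.
That leaves Liam = 25. Strike 25 from Kira, Frank.
Jack must be 6 (only option left). Strike 6 from Omar.
Frank must be 19 (only option left).
Omar's domain is down to {29}, so Omar = 29. Strike 29 from Kira.
That leaves Kira = 4.

Jack=6, Kira=4, Frank=19, Grace=11, Liam=25, Omar=29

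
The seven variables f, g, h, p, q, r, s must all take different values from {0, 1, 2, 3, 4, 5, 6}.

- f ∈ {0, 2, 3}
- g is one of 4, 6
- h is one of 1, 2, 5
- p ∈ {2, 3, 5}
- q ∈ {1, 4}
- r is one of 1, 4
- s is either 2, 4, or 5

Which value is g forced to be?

Among the 7 variables, 0 fits only f (and all 7 values in {0, 1, 2, 3, 4, 5, 6} must be used), so f = 0.
The 6 still-open variables draw from only 6 values {1, 2, 3, 4, 5, 6}, so each is used; only p can be 3, hence p = 3.
Among the 5 still-open variables, 6 fits only g (and all 5 values in {1, 2, 4, 5, 6} must be used), so g = 6.

6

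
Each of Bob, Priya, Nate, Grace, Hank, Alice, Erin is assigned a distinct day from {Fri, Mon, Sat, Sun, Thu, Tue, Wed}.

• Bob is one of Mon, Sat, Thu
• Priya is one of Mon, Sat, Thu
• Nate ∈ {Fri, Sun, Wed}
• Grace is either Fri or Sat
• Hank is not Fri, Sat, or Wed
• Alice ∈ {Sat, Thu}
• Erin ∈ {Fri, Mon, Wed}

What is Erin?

The 7 variables draw from only 7 values {Fri, Mon, Sat, Sun, Thu, Tue, Wed}, so each is used; only Hank can be Tue, hence Hank = Tue.
The 6 still-open variables draw from only 6 values {Fri, Mon, Sat, Sun, Thu, Wed}, so each is used; only Nate can be Sun, hence Nate = Sun.
Among the 5 still-open variables, Wed fits only Erin (and all 5 values in {Fri, Mon, Sat, Thu, Wed} must be used), so Erin = Wed.

Wed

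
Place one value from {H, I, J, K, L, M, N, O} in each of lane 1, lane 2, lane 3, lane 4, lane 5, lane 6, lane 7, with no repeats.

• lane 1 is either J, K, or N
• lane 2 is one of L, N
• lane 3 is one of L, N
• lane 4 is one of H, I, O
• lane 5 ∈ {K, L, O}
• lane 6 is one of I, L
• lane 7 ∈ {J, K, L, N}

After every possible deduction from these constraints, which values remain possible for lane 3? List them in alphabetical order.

L, N

The 7 variables together cover exactly {H, I, J, K, L, N, O} — 7 values for 7 variables — and H appears only in lane 4's list, so lane 4 = H.
The 6 still-open variables draw from only 6 values {I, J, K, L, N, O}, so each is used; only lane 6 can be I, hence lane 6 = I.
The 5 still-open variables draw from only 5 values {J, K, L, N, O}, so each is used; only lane 5 can be O, hence lane 5 = O.
The 2 variables lane 2 and lane 3 are confined to {L, N}, which locks those values in; drop them from lane 1, lane 7.
No further eliminations apply; lane 3 can still be any of L, N.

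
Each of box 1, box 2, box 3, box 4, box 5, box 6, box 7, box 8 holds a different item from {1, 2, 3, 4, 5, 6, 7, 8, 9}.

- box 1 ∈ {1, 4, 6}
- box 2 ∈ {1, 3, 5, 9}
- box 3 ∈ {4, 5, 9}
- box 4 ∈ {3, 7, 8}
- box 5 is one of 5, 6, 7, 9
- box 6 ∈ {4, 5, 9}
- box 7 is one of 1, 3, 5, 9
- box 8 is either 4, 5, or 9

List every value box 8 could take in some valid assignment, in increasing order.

The 8 variables together cover exactly {1, 3, 4, 5, 6, 7, 8, 9} — 8 values for 8 variables — and 8 appears only in box 4's list, so box 4 = 8.
The 7 still-open variables draw from only 7 values {1, 3, 4, 5, 6, 7, 9}, so each is used; only box 5 can be 7, hence box 5 = 7.
The 6 still-open variables together cover exactly {1, 3, 4, 5, 6, 9} — 6 values for 6 variables — and 6 appears only in box 1's list, so box 1 = 6.
box 3, box 6, box 8 share exactly the 3 values {4, 5, 9}; by pigeonhole those values go to them, so strike 4, 5, 9 from box 2, box 7.
No further eliminations apply; box 8 can still be any of 4, 5, 9.

4, 5, 9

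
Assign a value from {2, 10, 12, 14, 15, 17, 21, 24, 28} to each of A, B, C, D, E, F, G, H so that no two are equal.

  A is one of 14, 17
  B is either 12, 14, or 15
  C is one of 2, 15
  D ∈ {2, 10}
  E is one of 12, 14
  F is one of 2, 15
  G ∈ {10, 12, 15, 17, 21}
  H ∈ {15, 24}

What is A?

The 8 variables draw from only 8 values {2, 10, 12, 14, 15, 17, 21, 24}, so each is used; only G can be 21, hence G = 21.
The 7 still-open variables draw from only 7 values {2, 10, 12, 14, 15, 17, 24}, so each is used; only D can be 10, hence D = 10.
The 6 still-open variables together cover exactly {2, 12, 14, 15, 17, 24} — 6 values for 6 variables — and 17 appears only in A's list, so A = 17.

17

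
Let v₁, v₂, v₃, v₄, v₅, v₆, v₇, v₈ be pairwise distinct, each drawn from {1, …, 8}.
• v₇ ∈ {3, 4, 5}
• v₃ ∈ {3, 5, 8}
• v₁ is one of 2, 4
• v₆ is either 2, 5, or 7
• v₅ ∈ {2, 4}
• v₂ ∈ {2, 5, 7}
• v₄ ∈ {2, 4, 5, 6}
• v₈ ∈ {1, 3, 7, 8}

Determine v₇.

The 8 variables draw from only 8 values {1, 2, 3, 4, 5, 6, 7, 8}, so each is used; only v₈ can be 1, hence v₈ = 1.
The 7 still-open variables draw from only 7 values {2, 3, 4, 5, 6, 7, 8}, so each is used; only v₄ can be 6, hence v₄ = 6.
The 6 still-open variables draw from only 6 values {2, 3, 4, 5, 7, 8}, so each is used; only v₃ can be 8, hence v₃ = 8.
Among the 5 still-open variables, 3 fits only v₇ (and all 5 values in {2, 3, 4, 5, 7} must be used), so v₇ = 3.

3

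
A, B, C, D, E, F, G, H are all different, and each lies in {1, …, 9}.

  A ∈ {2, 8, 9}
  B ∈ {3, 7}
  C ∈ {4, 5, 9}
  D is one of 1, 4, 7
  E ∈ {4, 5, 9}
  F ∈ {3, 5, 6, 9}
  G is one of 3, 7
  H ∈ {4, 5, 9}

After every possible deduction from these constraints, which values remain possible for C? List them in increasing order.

The 2 variables B and G are confined to {3, 7}, which locks those values in; drop them from D, F.
The 3 variables C, E, H are confined to {4, 5, 9}, which locks those values in; drop them from A, D, F.
D must be 1 (only option left).
That leaves F = 6.
No further eliminations apply; C can still be any of 4, 5, 9.

4, 5, 9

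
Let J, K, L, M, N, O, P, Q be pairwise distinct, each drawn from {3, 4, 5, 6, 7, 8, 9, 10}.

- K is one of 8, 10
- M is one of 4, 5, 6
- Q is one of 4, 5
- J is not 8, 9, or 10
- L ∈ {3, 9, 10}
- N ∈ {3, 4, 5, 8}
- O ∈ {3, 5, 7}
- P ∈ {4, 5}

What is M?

The 8 variables draw from only 8 values {3, 4, 5, 6, 7, 8, 9, 10}, so each is used; only L can be 9, hence L = 9.
Among the 7 still-open variables, 10 fits only K (and all 7 values in {3, 4, 5, 6, 7, 8, 10} must be used), so K = 10.
The 6 still-open variables draw from only 6 values {3, 4, 5, 6, 7, 8}, so each is used; only N can be 8, hence N = 8.
P and Q share exactly the 2 values {4, 5}; by pigeonhole those values go to them, so strike 4, 5 from J, M, O.
So M = 6.

6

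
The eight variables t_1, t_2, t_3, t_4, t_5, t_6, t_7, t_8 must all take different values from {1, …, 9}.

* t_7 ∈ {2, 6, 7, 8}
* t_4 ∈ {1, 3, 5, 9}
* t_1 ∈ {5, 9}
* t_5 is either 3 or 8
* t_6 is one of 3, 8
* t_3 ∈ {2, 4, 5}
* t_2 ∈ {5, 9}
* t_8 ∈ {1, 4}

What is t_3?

2

The 2 variables t_1 and t_2 are confined to {5, 9}, which locks those values in; drop them from t_3, t_4.
The 2 variables t_5 and t_6 are confined to {3, 8}, which locks those values in; drop them from t_4, t_7.
t_4's domain is down to {1}, so t_4 = 1. Remove 1 from t_8.
t_8 must be 4 (only option left). Remove 4 from t_3.
So t_3 = 2.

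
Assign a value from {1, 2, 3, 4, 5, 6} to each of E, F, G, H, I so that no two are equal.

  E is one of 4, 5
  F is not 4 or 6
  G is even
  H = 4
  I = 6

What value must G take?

H must be 4 (only option left). Remove 4 from E, G.
I has just one choice, so I = 6. So G can't be 6.
So G = 2.

2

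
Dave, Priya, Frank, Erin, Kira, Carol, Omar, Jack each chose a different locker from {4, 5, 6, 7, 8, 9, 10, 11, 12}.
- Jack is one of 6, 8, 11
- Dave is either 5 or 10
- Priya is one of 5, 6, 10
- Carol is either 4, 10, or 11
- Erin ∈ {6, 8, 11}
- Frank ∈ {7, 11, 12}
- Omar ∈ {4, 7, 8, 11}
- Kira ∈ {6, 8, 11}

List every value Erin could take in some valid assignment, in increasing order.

6, 8, 11

Among the 8 variables, 12 fits only Frank (and all 8 values in {4, 5, 6, 7, 8, 10, 11, 12} must be used), so Frank = 12.
Among the 7 still-open variables, 7 fits only Omar (and all 7 values in {4, 5, 6, 7, 8, 10, 11} must be used), so Omar = 7.
The 6 still-open variables together cover exactly {4, 5, 6, 8, 10, 11} — 6 values for 6 variables — and 4 appears only in Carol's list, so Carol = 4.
Erin, Kira, Jack between them cover only {6, 8, 11} — a naked triple. Remove those values from Priya.
No further eliminations apply; Erin can still be any of 6, 8, 11.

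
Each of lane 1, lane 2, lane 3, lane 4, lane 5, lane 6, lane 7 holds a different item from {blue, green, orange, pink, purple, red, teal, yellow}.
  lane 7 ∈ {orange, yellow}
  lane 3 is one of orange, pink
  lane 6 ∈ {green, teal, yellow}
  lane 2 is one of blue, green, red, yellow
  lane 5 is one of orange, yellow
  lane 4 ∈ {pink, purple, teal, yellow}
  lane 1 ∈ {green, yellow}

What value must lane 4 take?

purple

lane 5 and lane 7 share exactly the 2 values {orange, yellow}; by pigeonhole those values go to them, so strike orange, yellow from lane 1, lane 2, lane 3, lane 4, lane 6.
lane 1 has just one choice, so lane 1 = green. Strike green from lane 2, lane 6.
lane 3 has just one choice, so lane 3 = pink. So lane 4 can't be pink.
lane 6 must be teal (only option left). So lane 4 can't be teal.
So lane 4 = purple.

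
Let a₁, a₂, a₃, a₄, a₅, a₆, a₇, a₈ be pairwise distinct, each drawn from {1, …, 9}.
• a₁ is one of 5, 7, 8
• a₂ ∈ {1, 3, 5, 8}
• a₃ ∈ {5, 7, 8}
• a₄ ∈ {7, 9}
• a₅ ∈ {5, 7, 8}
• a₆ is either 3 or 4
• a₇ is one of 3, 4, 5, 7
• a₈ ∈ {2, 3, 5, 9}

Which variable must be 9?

a₄

The 8 variables draw from only 8 values {1, 2, 3, 4, 5, 7, 8, 9}, so each is used; only a₂ can be 1, hence a₂ = 1.
The 7 still-open variables together cover exactly {2, 3, 4, 5, 7, 8, 9} — 7 values for 7 variables — and 2 appears only in a₈'s list, so a₈ = 2.
The 6 still-open variables together cover exactly {3, 4, 5, 7, 8, 9} — 6 values for 6 variables — and 9 appears only in a₄'s list, so a₄ = 9.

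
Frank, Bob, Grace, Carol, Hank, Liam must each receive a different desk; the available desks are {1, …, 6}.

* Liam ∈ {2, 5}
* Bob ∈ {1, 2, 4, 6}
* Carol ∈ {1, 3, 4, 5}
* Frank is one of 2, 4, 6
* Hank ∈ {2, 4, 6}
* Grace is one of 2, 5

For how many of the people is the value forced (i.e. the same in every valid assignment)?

2

The 6 variables together cover exactly {1, 2, 3, 4, 5, 6} — 6 values for 6 variables — and 3 appears only in Carol's list, so Carol = 3.
Among the 5 still-open variables, 1 fits only Bob (and all 5 values in {1, 2, 4, 5, 6} must be used), so Bob = 1.
Grace and Liam share exactly the 2 values {2, 5}; by pigeonhole those values go to them, so strike 2, 5 from Frank, Hank.
Determined: Bob=1, Carol=3. The other people each still have more than one consistent value. That makes 2.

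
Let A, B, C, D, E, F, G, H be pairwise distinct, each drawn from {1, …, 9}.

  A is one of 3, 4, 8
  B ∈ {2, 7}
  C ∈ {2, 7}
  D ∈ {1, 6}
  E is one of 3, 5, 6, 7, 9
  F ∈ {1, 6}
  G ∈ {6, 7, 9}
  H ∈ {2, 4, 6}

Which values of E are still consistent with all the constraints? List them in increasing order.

The 2 variables B and C are confined to {2, 7}, which locks those values in; drop them from E, G, H.
The 2 variables D and F are confined to {1, 6}, which locks those values in; drop them from E, G, H.
That leaves G = 9. Remove 9 from E.
H's domain is down to {4}, so H = 4. So A can't be 4.
No further eliminations apply; E can still be any of 3, 5.

3, 5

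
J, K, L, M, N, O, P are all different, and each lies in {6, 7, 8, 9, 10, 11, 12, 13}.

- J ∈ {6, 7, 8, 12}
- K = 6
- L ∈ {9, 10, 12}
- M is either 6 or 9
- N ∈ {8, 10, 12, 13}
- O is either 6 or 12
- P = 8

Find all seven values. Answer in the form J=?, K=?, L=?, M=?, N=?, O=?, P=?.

J=7, K=6, L=10, M=9, N=13, O=12, P=8

K has just one choice, so K = 6. Remove 6 from J, M, O.
That leaves M = 9. So L can't be 9.
That leaves O = 12. Eliminate 12 elsewhere: J, L, N.
P has just one choice, so P = 8. Remove 8 from J, N.
J's domain is down to {7}, so J = 7.
That leaves L = 10. So N can't be 10.
N's domain is down to {13}, so N = 13.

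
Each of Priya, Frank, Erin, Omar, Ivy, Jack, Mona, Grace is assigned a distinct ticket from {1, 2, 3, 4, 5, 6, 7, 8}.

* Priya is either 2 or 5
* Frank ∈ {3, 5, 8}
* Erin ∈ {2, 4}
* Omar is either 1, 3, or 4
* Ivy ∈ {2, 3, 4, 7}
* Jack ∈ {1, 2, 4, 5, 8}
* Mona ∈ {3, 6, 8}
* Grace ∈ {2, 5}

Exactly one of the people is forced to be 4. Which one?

Among the 8 variables, 6 fits only Mona (and all 8 values in {1, 2, 3, 4, 5, 6, 7, 8} must be used), so Mona = 6.
The 7 still-open variables together cover exactly {1, 2, 3, 4, 5, 7, 8} — 7 values for 7 variables — and 7 appears only in Ivy's list, so Ivy = 7.
The 2 variables Priya and Grace are confined to {2, 5}, which locks those values in; drop them from Frank, Erin, Jack.
So 4 goes to Erin.

Erin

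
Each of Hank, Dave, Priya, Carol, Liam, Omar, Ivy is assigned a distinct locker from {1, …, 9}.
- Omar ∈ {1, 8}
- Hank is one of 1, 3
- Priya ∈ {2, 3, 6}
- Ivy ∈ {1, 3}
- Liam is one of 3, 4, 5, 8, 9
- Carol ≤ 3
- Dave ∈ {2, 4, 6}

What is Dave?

Hank and Ivy between them cover only {1, 3} — a naked pair. Remove those values from Priya, Carol, Liam, Omar.
Carol has just one choice, so Carol = 2. Remove 2 from Dave, Priya.
Omar must be 8 (only option left). Strike 8 from Liam.
Priya's domain is down to {6}, so Priya = 6. Strike 6 from Dave.
So Dave = 4.

4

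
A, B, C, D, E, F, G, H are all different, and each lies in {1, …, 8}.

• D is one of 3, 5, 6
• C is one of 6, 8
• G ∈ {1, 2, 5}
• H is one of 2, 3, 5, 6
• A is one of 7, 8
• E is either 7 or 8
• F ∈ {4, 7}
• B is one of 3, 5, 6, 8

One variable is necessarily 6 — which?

C

Among the 8 variables, 1 fits only G (and all 8 values in {1, 2, 3, 4, 5, 6, 7, 8} must be used), so G = 1.
Among the 7 still-open variables, 2 fits only H (and all 7 values in {2, 3, 4, 5, 6, 7, 8} must be used), so H = 2.
Among the 6 still-open variables, 4 fits only F (and all 6 values in {3, 4, 5, 6, 7, 8} must be used), so F = 4.
A and E between them cover only {7, 8} — a naked pair. Remove those values from B, C.
So 6 goes to C.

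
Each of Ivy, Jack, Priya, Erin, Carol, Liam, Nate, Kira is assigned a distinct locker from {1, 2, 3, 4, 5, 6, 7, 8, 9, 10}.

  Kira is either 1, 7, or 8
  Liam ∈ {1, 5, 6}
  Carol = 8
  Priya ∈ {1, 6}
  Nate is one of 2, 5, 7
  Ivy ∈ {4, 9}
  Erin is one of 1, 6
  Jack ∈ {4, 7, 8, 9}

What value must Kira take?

Carol has just one choice, so Carol = 8. Strike 8 from Jack, Kira.
The 7 still-open variables draw from only 7 values {1, 2, 4, 5, 6, 7, 9}, so each is used; only Nate can be 2, hence Nate = 2.
The 6 still-open variables together cover exactly {1, 4, 5, 6, 7, 9} — 6 values for 6 variables — and 5 appears only in Liam's list, so Liam = 5.
Priya and Erin between them cover only {1, 6} — a naked pair. Remove those values from Kira.
So Kira = 7.

7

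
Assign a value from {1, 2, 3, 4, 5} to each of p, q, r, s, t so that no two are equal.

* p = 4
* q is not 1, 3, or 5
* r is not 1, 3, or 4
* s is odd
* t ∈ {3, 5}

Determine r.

5

p must be 4 (only option left). So q can't be 4.
That leaves q = 2. So r can't be 2.
So r = 5.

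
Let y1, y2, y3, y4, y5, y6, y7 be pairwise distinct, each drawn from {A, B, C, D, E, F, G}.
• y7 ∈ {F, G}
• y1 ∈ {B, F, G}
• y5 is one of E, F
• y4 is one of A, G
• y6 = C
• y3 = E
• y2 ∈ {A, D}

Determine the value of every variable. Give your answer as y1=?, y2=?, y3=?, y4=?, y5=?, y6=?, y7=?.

y3's domain is down to {E}, so y3 = E. Remove E from y5.
y5 has just one choice, so y5 = F. Eliminate F elsewhere: y1, y7.
That leaves y6 = C.
y7 must be G (only option left). Strike G from y1, y4.
That leaves y1 = B.
y4's domain is down to {A}, so y4 = A. So y2 can't be A.
y2's domain is down to {D}, so y2 = D.

y1=B, y2=D, y3=E, y4=A, y5=F, y6=C, y7=G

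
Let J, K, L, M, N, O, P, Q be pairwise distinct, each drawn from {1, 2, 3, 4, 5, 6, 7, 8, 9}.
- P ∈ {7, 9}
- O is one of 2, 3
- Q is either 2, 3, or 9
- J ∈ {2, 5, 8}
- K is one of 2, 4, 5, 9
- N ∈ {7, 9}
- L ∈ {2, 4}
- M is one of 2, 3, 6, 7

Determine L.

4

The 8 variables draw from only 8 values {2, 3, 4, 5, 6, 7, 8, 9}, so each is used; only M can be 6, hence M = 6.
Among the 7 still-open variables, 8 fits only J (and all 7 values in {2, 3, 4, 5, 7, 8, 9} must be used), so J = 8.
The 6 still-open variables draw from only 6 values {2, 3, 4, 5, 7, 9}, so each is used; only K can be 5, hence K = 5.
Among the 5 still-open variables, 4 fits only L (and all 5 values in {2, 3, 4, 7, 9} must be used), so L = 4.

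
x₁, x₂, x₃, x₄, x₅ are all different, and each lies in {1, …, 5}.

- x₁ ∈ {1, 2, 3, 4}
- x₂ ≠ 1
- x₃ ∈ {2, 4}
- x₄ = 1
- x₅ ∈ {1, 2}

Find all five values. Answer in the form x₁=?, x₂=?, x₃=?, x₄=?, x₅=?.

x₁=3, x₂=5, x₃=4, x₄=1, x₅=2

x₄'s domain is down to {1}, so x₄ = 1. Strike 1 from x₁, x₅.
That leaves x₅ = 2. Remove 2 from x₁, x₂, x₃.
That leaves x₃ = 4. Eliminate 4 elsewhere: x₁, x₂.
x₁ has just one choice, so x₁ = 3. So x₂ can't be 3.
x₂'s domain is down to {5}, so x₂ = 5.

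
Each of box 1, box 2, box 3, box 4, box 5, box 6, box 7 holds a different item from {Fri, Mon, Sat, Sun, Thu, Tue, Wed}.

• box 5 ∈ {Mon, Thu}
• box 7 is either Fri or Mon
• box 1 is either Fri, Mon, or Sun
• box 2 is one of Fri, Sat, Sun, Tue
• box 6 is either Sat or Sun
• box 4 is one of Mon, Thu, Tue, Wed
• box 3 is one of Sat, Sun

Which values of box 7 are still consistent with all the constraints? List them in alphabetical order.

Fri, Mon

The 7 variables together cover exactly {Fri, Mon, Sat, Sun, Thu, Tue, Wed} — 7 values for 7 variables — and Wed appears only in box 4's list, so box 4 = Wed.
The 6 still-open variables draw from only 6 values {Fri, Mon, Sat, Sun, Thu, Tue}, so each is used; only box 5 can be Thu, hence box 5 = Thu.
Among the 5 still-open variables, Tue fits only box 2 (and all 5 values in {Fri, Mon, Sat, Sun, Tue} must be used), so box 2 = Tue.
The 2 variables box 3 and box 6 are confined to {Sat, Sun}, which locks those values in; drop them from box 1.
No further eliminations apply; box 7 can still be any of Fri, Mon.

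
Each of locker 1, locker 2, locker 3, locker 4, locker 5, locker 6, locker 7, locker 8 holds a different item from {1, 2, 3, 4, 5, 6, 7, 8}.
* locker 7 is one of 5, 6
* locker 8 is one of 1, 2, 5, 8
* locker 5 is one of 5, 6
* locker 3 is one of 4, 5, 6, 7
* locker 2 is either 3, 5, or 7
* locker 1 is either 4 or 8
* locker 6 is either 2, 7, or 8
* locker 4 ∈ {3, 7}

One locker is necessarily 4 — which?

Among the 8 variables, 1 fits only locker 8 (and all 8 values in {1, 2, 3, 4, 5, 6, 7, 8} must be used), so locker 8 = 1.
The 7 still-open variables together cover exactly {2, 3, 4, 5, 6, 7, 8} — 7 values for 7 variables — and 2 appears only in locker 6's list, so locker 6 = 2.
The 6 still-open variables together cover exactly {3, 4, 5, 6, 7, 8} — 6 values for 6 variables — and 8 appears only in locker 1's list, so locker 1 = 8.
The 5 still-open variables draw from only 5 values {3, 4, 5, 6, 7}, so each is used; only locker 3 can be 4, hence locker 3 = 4.

locker 3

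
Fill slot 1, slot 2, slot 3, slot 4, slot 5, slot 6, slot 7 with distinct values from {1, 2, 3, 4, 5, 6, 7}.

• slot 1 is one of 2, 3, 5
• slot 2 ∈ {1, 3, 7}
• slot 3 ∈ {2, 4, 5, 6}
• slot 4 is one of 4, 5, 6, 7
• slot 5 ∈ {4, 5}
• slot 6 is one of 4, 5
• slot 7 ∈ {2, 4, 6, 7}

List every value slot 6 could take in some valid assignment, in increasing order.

4, 5

Among the 7 variables, 1 fits only slot 2 (and all 7 values in {1, 2, 3, 4, 5, 6, 7} must be used), so slot 2 = 1.
Among the 6 still-open variables, 3 fits only slot 1 (and all 6 values in {2, 3, 4, 5, 6, 7} must be used), so slot 1 = 3.
The 2 variables slot 5 and slot 6 are confined to {4, 5}, which locks those values in; drop them from slot 3, slot 4, slot 7.
No further eliminations apply; slot 6 can still be any of 4, 5.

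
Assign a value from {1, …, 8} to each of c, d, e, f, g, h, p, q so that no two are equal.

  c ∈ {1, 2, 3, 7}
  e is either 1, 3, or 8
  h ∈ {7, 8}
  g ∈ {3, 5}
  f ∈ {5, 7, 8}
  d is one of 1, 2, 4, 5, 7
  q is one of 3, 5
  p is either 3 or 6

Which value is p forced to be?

6

The 8 variables draw from only 8 values {1, 2, 3, 4, 5, 6, 7, 8}, so each is used; only d can be 4, hence d = 4.
Among the 7 still-open variables, 2 fits only c (and all 7 values in {1, 2, 3, 5, 6, 7, 8} must be used), so c = 2.
Among the 6 still-open variables, 1 fits only e (and all 6 values in {1, 3, 5, 6, 7, 8} must be used), so e = 1.
The 5 still-open variables draw from only 5 values {3, 5, 6, 7, 8}, so each is used; only p can be 6, hence p = 6.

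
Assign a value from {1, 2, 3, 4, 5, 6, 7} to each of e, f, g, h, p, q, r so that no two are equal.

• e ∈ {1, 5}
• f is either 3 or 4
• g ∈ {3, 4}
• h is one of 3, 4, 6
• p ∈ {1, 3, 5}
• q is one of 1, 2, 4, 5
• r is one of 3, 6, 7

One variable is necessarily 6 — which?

The 7 variables together cover exactly {1, 2, 3, 4, 5, 6, 7} — 7 values for 7 variables — and 2 appears only in q's list, so q = 2.
The 6 still-open variables draw from only 6 values {1, 3, 4, 5, 6, 7}, so each is used; only r can be 7, hence r = 7.
The 5 still-open variables together cover exactly {1, 3, 4, 5, 6} — 5 values for 5 variables — and 6 appears only in h's list, so h = 6.

h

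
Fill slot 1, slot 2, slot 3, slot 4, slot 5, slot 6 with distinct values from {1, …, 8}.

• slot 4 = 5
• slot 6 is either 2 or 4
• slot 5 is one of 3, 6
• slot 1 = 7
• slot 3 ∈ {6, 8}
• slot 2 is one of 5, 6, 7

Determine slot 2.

6

slot 1 must be 7 (only option left). Eliminate 7 elsewhere: slot 2.
slot 4's domain is down to {5}, so slot 4 = 5. So slot 2 can't be 5.
So slot 2 = 6.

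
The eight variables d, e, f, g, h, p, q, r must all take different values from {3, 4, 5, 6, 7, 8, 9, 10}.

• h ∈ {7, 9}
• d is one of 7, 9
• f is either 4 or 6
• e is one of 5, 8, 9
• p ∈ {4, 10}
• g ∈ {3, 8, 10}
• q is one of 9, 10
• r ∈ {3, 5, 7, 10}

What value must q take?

10

The 8 variables draw from only 8 values {3, 4, 5, 6, 7, 8, 9, 10}, so each is used; only f can be 6, hence f = 6.
The 7 still-open variables draw from only 7 values {3, 4, 5, 7, 8, 9, 10}, so each is used; only p can be 4, hence p = 4.
d and h share exactly the 2 values {7, 9}; by pigeonhole those values go to them, so strike 7, 9 from e, q, r.
So q = 10.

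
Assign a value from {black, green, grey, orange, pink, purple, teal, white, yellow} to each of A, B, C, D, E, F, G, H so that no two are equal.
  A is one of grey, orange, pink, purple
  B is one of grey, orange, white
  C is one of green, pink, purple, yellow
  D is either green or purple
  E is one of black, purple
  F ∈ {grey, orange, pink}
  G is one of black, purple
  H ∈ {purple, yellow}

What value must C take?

The 8 variables together cover exactly {black, green, grey, orange, pink, purple, white, yellow} — 8 values for 8 variables — and white appears only in B's list, so B = white.
E and G between them cover only {black, purple} — a naked pair. Remove those values from A, C, D, H.
D has just one choice, so D = green. Remove green from C.
H has just one choice, so H = yellow. Eliminate yellow elsewhere: C.
So C = pink.

pink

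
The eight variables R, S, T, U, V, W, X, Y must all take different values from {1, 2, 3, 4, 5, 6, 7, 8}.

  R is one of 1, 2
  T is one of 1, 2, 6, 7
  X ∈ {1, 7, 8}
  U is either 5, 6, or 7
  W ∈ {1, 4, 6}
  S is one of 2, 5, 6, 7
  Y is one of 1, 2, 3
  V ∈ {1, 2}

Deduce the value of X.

The 8 variables draw from only 8 values {1, 2, 3, 4, 5, 6, 7, 8}, so each is used; only Y can be 3, hence Y = 3.
Among the 7 still-open variables, 4 fits only W (and all 7 values in {1, 2, 4, 5, 6, 7, 8} must be used), so W = 4.
The 6 still-open variables together cover exactly {1, 2, 5, 6, 7, 8} — 6 values for 6 variables — and 8 appears only in X's list, so X = 8.

8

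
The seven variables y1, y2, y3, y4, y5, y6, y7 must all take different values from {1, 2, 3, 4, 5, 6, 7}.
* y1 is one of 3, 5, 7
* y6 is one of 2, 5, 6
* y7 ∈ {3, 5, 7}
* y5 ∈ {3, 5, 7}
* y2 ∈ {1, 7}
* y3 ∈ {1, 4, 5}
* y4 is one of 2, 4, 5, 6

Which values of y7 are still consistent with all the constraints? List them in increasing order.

3, 5, 7

y1, y5, y7 share exactly the 3 values {3, 5, 7}; by pigeonhole those values go to them, so strike 3, 5, 7 from y2, y3, y4, y6.
y2 has just one choice, so y2 = 1. Remove 1 from y3.
y3 must be 4 (only option left). Strike 4 from y4.
No further eliminations apply; y7 can still be any of 3, 5, 7.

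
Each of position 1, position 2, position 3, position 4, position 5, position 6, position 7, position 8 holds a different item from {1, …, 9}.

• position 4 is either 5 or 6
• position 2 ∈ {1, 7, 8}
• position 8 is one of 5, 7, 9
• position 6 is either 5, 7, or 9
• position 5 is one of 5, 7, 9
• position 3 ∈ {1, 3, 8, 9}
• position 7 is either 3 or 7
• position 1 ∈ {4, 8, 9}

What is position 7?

The 8 variables draw from only 8 values {1, 3, 4, 5, 6, 7, 8, 9}, so each is used; only position 1 can be 4, hence position 1 = 4.
The 7 still-open variables draw from only 7 values {1, 3, 5, 6, 7, 8, 9}, so each is used; only position 4 can be 6, hence position 4 = 6.
position 5, position 6, position 8 share exactly the 3 values {5, 7, 9}; by pigeonhole those values go to them, so strike 5, 7, 9 from position 2, position 3, position 7.
So position 7 = 3.

3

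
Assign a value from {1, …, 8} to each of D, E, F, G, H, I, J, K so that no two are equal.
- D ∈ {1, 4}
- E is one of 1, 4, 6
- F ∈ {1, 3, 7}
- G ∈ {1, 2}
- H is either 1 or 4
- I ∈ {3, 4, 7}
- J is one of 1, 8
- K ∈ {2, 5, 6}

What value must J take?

8

Among the 8 variables, 5 fits only K (and all 8 values in {1, 2, 3, 4, 5, 6, 7, 8} must be used), so K = 5.
The 7 still-open variables draw from only 7 values {1, 2, 3, 4, 6, 7, 8}, so each is used; only G can be 2, hence G = 2.
The 6 still-open variables together cover exactly {1, 3, 4, 6, 7, 8} — 6 values for 6 variables — and 6 appears only in E's list, so E = 6.
The 5 still-open variables together cover exactly {1, 3, 4, 7, 8} — 5 values for 5 variables — and 8 appears only in J's list, so J = 8.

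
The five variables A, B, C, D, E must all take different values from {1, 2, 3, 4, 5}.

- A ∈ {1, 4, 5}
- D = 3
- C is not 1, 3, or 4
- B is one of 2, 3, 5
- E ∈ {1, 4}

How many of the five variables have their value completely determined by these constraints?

D has just one choice, so D = 3. Remove 3 from B.
The 2 variables B and C are confined to {2, 5}, which locks those values in; drop them from A.
Determined: D=3. The other variables each still have more than one consistent value. That makes 1.

1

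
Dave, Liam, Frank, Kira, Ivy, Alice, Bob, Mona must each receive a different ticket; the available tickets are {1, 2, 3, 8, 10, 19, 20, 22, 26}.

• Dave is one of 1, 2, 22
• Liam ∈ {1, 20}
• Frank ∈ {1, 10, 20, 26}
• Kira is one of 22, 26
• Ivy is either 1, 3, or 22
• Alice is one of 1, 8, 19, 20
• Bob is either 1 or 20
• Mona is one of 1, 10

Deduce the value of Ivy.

3

The 2 variables Liam and Bob are confined to {1, 20}, which locks those values in; drop them from Dave, Frank, Ivy, Alice, Mona.
Mona has just one choice, so Mona = 10. Strike 10 from Frank.
Frank must be 26 (only option left). Remove 26 from Kira.
Kira's domain is down to {22}, so Kira = 22. Eliminate 22 elsewhere: Dave, Ivy.
So Ivy = 3.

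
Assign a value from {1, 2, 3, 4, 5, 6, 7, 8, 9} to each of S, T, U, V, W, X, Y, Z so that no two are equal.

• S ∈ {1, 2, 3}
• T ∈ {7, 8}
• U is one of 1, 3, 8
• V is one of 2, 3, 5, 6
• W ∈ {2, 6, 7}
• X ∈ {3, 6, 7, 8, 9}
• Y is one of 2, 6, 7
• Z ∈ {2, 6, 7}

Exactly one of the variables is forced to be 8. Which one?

T

Among the 8 variables, 5 fits only V (and all 8 values in {1, 2, 3, 5, 6, 7, 8, 9} must be used), so V = 5.
Among the 7 still-open variables, 9 fits only X (and all 7 values in {1, 2, 3, 6, 7, 8, 9} must be used), so X = 9.
The 3 variables W, Y, Z are confined to {2, 6, 7}, which locks those values in; drop them from S, T.
So 8 goes to T.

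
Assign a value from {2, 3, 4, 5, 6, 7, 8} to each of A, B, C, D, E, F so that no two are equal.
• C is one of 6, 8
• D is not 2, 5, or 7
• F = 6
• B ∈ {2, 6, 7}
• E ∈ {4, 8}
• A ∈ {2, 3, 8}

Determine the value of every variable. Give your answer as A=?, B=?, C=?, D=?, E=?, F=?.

A=2, B=7, C=8, D=3, E=4, F=6

F's domain is down to {6}, so F = 6. Remove 6 from B, C, D.
C must be 8 (only option left). Remove 8 from A, D, E.
E has just one choice, so E = 4. Remove 4 from D.
D must be 3 (only option left). Eliminate 3 elsewhere: A.
A's domain is down to {2}, so A = 2. Remove 2 from B.
That leaves B = 7.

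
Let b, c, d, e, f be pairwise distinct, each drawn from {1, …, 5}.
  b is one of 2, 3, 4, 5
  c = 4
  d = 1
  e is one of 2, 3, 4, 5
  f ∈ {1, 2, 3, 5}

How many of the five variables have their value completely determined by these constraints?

c must be 4 (only option left). Strike 4 from b, e.
d's domain is down to {1}, so d = 1. Eliminate 1 elsewhere: f.
Determined: c=4, d=1. The other variables each still have more than one consistent value. That makes 2.

2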